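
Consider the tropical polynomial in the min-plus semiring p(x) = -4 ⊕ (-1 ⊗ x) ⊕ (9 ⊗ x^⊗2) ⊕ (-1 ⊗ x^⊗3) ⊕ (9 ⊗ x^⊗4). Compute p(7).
p(7) = -4

A tropical monomial a ⊗ x^⊗i evaluates to a + i · x. Evaluating each term at x = 7:
  Term 0 contributes -4 + 0 · 7 = -4
  Term 1 contributes -1 + 1 · 7 = 6
  Term 2 contributes 9 + 2 · 7 = 23
  Term 3 contributes -1 + 3 · 7 = 20
  Term 4 contributes 9 + 4 · 7 = 37
p(7) = ⊕ of these = min[-4, 6, 23, 20, 37] = -4.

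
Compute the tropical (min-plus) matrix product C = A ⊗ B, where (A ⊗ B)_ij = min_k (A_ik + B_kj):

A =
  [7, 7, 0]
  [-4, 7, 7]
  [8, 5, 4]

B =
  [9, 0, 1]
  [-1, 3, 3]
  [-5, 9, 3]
A ⊗ B =
  [-5, 7, 3]
  [2, -4, -3]
  [-1, 8, 7]

Apply the min-plus product entry-by-entry:
  C[0][0] = min over k of (A[0][0] + B[0][0] = 7 + 9 = 16, A[0][1] + B[1][0] = 7 + -1 = 6, A[0][2] + B[2][0] = 0 + -5 = -5) = -5 (attained at k = 2)
  C[0][1] = min over k of (A[0][0] + B[0][1] = 7 + 0 = 7, A[0][1] + B[1][1] = 7 + 3 = 10, A[0][2] + B[2][1] = 0 + 9 = 9) = 7 (attained at k = 0)
  C[0][2] = min over k of (A[0][0] + B[0][2] = 7 + 1 = 8, A[0][1] + B[1][2] = 7 + 3 = 10, A[0][2] + B[2][2] = 0 + 3 = 3) = 3 (attained at k = 2)
  C[1][0] = min over k of (A[1][0] + B[0][0] = -4 + 9 = 5, A[1][1] + B[1][0] = 7 + -1 = 6, A[1][2] + B[2][0] = 7 + -5 = 2) = 2 (attained at k = 2)
  C[1][1] = min over k of (A[1][0] + B[0][1] = -4 + 0 = -4, A[1][1] + B[1][1] = 7 + 3 = 10, A[1][2] + B[2][1] = 7 + 9 = 16) = -4 (attained at k = 0)
  C[1][2] = min over k of (A[1][0] + B[0][2] = -4 + 1 = -3, A[1][1] + B[1][2] = 7 + 3 = 10, A[1][2] + B[2][2] = 7 + 3 = 10) = -3 (attained at k = 0)
  C[2][0] = min over k of (A[2][0] + B[0][0] = 8 + 9 = 17, A[2][1] + B[1][0] = 5 + -1 = 4, A[2][2] + B[2][0] = 4 + -5 = -1) = -1 (attained at k = 2)
  C[2][1] = min over k of (A[2][0] + B[0][1] = 8 + 0 = 8, A[2][1] + B[1][1] = 5 + 3 = 8, A[2][2] + B[2][1] = 4 + 9 = 13) = 8 (attained at k = 0)
  C[2][2] = min over k of (A[2][0] + B[0][2] = 8 + 1 = 9, A[2][1] + B[1][2] = 5 + 3 = 8, A[2][2] + B[2][2] = 4 + 3 = 7) = 7 (attained at k = 2)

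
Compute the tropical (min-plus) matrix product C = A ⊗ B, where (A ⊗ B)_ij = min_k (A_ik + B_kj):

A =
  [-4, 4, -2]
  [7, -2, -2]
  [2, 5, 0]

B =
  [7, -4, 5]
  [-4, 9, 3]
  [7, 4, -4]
A ⊗ B =
  [0, -8, -6]
  [-6, 2, -6]
  [1, -2, -4]

Apply the min-plus product entry-by-entry:
  C[0][0] = min over k of (A[0][0] + B[0][0] = -4 + 7 = 3, A[0][1] + B[1][0] = 4 + -4 = 0, A[0][2] + B[2][0] = -2 + 7 = 5) = 0 (attained at k = 1)
  C[0][1] = min over k of (A[0][0] + B[0][1] = -4 + -4 = -8, A[0][1] + B[1][1] = 4 + 9 = 13, A[0][2] + B[2][1] = -2 + 4 = 2) = -8 (attained at k = 0)
  C[0][2] = min over k of (A[0][0] + B[0][2] = -4 + 5 = 1, A[0][1] + B[1][2] = 4 + 3 = 7, A[0][2] + B[2][2] = -2 + -4 = -6) = -6 (attained at k = 2)
  C[1][0] = min over k of (A[1][0] + B[0][0] = 7 + 7 = 14, A[1][1] + B[1][0] = -2 + -4 = -6, A[1][2] + B[2][0] = -2 + 7 = 5) = -6 (attained at k = 1)
  C[1][1] = min over k of (A[1][0] + B[0][1] = 7 + -4 = 3, A[1][1] + B[1][1] = -2 + 9 = 7, A[1][2] + B[2][1] = -2 + 4 = 2) = 2 (attained at k = 2)
  C[1][2] = min over k of (A[1][0] + B[0][2] = 7 + 5 = 12, A[1][1] + B[1][2] = -2 + 3 = 1, A[1][2] + B[2][2] = -2 + -4 = -6) = -6 (attained at k = 2)
  C[2][0] = min over k of (A[2][0] + B[0][0] = 2 + 7 = 9, A[2][1] + B[1][0] = 5 + -4 = 1, A[2][2] + B[2][0] = 0 + 7 = 7) = 1 (attained at k = 1)
  C[2][1] = min over k of (A[2][0] + B[0][1] = 2 + -4 = -2, A[2][1] + B[1][1] = 5 + 9 = 14, A[2][2] + B[2][1] = 0 + 4 = 4) = -2 (attained at k = 0)
  C[2][2] = min over k of (A[2][0] + B[0][2] = 2 + 5 = 7, A[2][1] + B[1][2] = 5 + 3 = 8, A[2][2] + B[2][2] = 0 + -4 = -4) = -4 (attained at k = 2)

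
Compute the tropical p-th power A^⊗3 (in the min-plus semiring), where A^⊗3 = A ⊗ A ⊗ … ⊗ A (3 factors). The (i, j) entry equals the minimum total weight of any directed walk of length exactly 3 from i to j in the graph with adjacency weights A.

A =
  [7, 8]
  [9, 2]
A^⊗3 =
  [19, 12]
  [13, 6]

Each entry (A^⊗3)_ij equals the minimum over all length-3 walks i = v_0 → v_1 → … → v_3 = j of Σ_t A[v_t][v_{t+1}]. For example, for (i, j) = (0, 1) we minimise over 4 possible intermediate vertex sequences; the minimum is 12, attained along the walk 0 → 1 → 1 → 1.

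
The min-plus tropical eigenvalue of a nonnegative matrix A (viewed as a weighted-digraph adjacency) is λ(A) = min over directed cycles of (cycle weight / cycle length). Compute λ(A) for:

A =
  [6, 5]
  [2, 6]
λ(A) = 7/2

Enumerate directed cycles and compute their means (weight / length). Sample:
  cycle 0 → 0: weight = 6, length = 1, mean = 6/1 ≈ 6.000
  cycle 1 → 1: weight = 6, length = 1, mean = 6/1 ≈ 6.000
  cycle 0 → 1 → 0: weight = 7, length = 2, mean = 7/2 ≈ 3.500
  cycle 1 → 0 → 1: weight = 7, length = 2, mean = 7/2 ≈ 3.500
Minimum mean = 3.500, attained e.g. along the cycle 0 → 1 → 0 with weight 7 and length 2. So λ(A) = 7/2 = 7/2.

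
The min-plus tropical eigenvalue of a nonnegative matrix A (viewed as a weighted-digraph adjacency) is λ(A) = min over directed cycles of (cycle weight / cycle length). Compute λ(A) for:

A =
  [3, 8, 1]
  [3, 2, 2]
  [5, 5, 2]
λ(A) = 2

Enumerate directed cycles and compute their means (weight / length). Sample:
  cycle 0 → 0: weight = 3, length = 1, mean = 3/1 ≈ 3.000
  cycle 1 → 1: weight = 2, length = 1, mean = 2/1 ≈ 2.000
  cycle 2 → 2: weight = 2, length = 1, mean = 2/1 ≈ 2.000
  cycle 0 → 1 → 0: weight = 11, length = 2, mean = 11/2 ≈ 5.500
  cycle 0 → 2 → 0: weight = 6, length = 2, mean = 6/2 ≈ 3.000
  cycle 1 → 0 → 1: weight = 11, length = 2, mean = 11/2 ≈ 5.500
Minimum mean = 2.000, attained e.g. along the cycle 1 → 1 with weight 2 and length 1. So λ(A) = 2/1 = 2.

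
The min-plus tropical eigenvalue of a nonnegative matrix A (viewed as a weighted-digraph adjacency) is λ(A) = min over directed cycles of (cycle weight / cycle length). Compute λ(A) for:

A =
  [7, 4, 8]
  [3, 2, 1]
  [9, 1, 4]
λ(A) = 1

Enumerate directed cycles and compute their means (weight / length). Sample:
  cycle 0 → 0: weight = 7, length = 1, mean = 7/1 ≈ 7.000
  cycle 1 → 1: weight = 2, length = 1, mean = 2/1 ≈ 2.000
  cycle 2 → 2: weight = 4, length = 1, mean = 4/1 ≈ 4.000
  cycle 0 → 1 → 0: weight = 7, length = 2, mean = 7/2 ≈ 3.500
  cycle 0 → 2 → 0: weight = 17, length = 2, mean = 17/2 ≈ 8.500
  cycle 1 → 0 → 1: weight = 7, length = 2, mean = 7/2 ≈ 3.500
Minimum mean = 1.000, attained e.g. along the cycle 1 → 2 → 1 with weight 2 and length 2. So λ(A) = 2/2 = 1.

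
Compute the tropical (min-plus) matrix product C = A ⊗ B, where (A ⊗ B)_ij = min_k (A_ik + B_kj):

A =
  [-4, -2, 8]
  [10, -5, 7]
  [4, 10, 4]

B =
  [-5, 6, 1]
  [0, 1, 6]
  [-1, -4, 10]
A ⊗ B =
  [-9, -1, -3]
  [-5, -4, 1]
  [-1, 0, 5]

Apply the min-plus product entry-by-entry:
  C[0][0] = min over k of (A[0][0] + B[0][0] = -4 + -5 = -9, A[0][1] + B[1][0] = -2 + 0 = -2, A[0][2] + B[2][0] = 8 + -1 = 7) = -9 (attained at k = 0)
  C[0][1] = min over k of (A[0][0] + B[0][1] = -4 + 6 = 2, A[0][1] + B[1][1] = -2 + 1 = -1, A[0][2] + B[2][1] = 8 + -4 = 4) = -1 (attained at k = 1)
  C[0][2] = min over k of (A[0][0] + B[0][2] = -4 + 1 = -3, A[0][1] + B[1][2] = -2 + 6 = 4, A[0][2] + B[2][2] = 8 + 10 = 18) = -3 (attained at k = 0)
  C[1][0] = min over k of (A[1][0] + B[0][0] = 10 + -5 = 5, A[1][1] + B[1][0] = -5 + 0 = -5, A[1][2] + B[2][0] = 7 + -1 = 6) = -5 (attained at k = 1)
  C[1][1] = min over k of (A[1][0] + B[0][1] = 10 + 6 = 16, A[1][1] + B[1][1] = -5 + 1 = -4, A[1][2] + B[2][1] = 7 + -4 = 3) = -4 (attained at k = 1)
  C[1][2] = min over k of (A[1][0] + B[0][2] = 10 + 1 = 11, A[1][1] + B[1][2] = -5 + 6 = 1, A[1][2] + B[2][2] = 7 + 10 = 17) = 1 (attained at k = 1)
  C[2][0] = min over k of (A[2][0] + B[0][0] = 4 + -5 = -1, A[2][1] + B[1][0] = 10 + 0 = 10, A[2][2] + B[2][0] = 4 + -1 = 3) = -1 (attained at k = 0)
  C[2][1] = min over k of (A[2][0] + B[0][1] = 4 + 6 = 10, A[2][1] + B[1][1] = 10 + 1 = 11, A[2][2] + B[2][1] = 4 + -4 = 0) = 0 (attained at k = 2)
  C[2][2] = min over k of (A[2][0] + B[0][2] = 4 + 1 = 5, A[2][1] + B[1][2] = 10 + 6 = 16, A[2][2] + B[2][2] = 4 + 10 = 14) = 5 (attained at k = 0)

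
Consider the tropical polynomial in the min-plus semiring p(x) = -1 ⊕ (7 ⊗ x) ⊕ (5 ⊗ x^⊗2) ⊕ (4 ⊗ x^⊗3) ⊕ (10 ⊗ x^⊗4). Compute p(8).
p(8) = -1

A tropical monomial a ⊗ x^⊗i evaluates to a + i · x. Evaluating each term at x = 8:
  Term 0 contributes -1 + 0 · 8 = -1
  Term 1 contributes 7 + 1 · 8 = 15
  Term 2 contributes 5 + 2 · 8 = 21
  Term 3 contributes 4 + 3 · 8 = 28
  Term 4 contributes 10 + 4 · 8 = 42
p(8) = ⊕ of these = min[-1, 15, 21, 28, 42] = -1.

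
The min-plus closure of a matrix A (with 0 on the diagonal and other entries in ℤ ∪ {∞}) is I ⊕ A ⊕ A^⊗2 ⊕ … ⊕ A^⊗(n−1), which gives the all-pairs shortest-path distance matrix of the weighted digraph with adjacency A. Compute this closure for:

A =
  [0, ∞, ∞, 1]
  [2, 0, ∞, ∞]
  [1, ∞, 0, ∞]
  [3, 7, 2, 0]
Closure =
  [0, 8, 3, 1]
  [2, 0, 5, 3]
  [1, 9, 0, 2]
  [3, 7, 2, 0]

This is the Floyd-Warshall all-pairs shortest-path computation. For each intermediate vertex k = 0, 1, …, 3, update dist[i][j] ← min(dist[i][j], dist[i][k] + dist[k][j]). The final matrix gives, for each (i, j), the minimum total weight of any directed path from i to j (possibly empty when i = j).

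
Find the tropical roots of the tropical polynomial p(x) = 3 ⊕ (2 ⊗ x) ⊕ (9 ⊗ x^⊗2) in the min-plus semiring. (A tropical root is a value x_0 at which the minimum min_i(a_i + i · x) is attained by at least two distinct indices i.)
Roots: {-7, 1}

Each tropical root is a break point of the lower envelope of the lines y = a_i + i · x (there are 3 lines, with slopes 0, 1, ..., 2). Only the lines that attain the minimum somewhere contribute to roots; other lines are dominated. Here the surviving (envelope) indices are i = 2, i = 1, i = 0.
Intersections between consecutive envelope lines give the roots: for adjacent envelope indices i < j the intersection is x = (a_i − a_j) / (j − i). Reading off the sorted break points: {-7, 1}.
Verification: at each break x_0, at least two indices attain the minimum of min_i(a_i + i · x_0).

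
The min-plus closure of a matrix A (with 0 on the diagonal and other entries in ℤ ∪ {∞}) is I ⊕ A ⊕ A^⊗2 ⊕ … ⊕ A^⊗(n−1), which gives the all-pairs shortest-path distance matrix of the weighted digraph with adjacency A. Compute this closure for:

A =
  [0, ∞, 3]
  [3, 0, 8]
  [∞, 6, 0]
Closure =
  [0, 9, 3]
  [3, 0, 6]
  [9, 6, 0]

This is the Floyd-Warshall all-pairs shortest-path computation. For each intermediate vertex k = 0, 1, …, 2, update dist[i][j] ← min(dist[i][j], dist[i][k] + dist[k][j]). The final matrix gives, for each (i, j), the minimum total weight of any directed path from i to j (possibly empty when i = j).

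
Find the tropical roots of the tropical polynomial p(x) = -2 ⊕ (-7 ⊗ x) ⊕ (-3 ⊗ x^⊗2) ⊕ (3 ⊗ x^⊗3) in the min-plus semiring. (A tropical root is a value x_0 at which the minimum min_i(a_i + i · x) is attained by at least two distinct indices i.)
Roots: {-6, -4, 5}

Each tropical root is a break point of the lower envelope of the lines y = a_i + i · x (there are 4 lines, with slopes 0, 1, ..., 3). Only the lines that attain the minimum somewhere contribute to roots; other lines are dominated. Here the surviving (envelope) indices are i = 3, i = 2, i = 1, i = 0.
Intersections between consecutive envelope lines give the roots: for adjacent envelope indices i < j the intersection is x = (a_i − a_j) / (j − i). Reading off the sorted break points: {-6, -4, 5}.
Verification: at each break x_0, at least two indices attain the minimum of min_i(a_i + i · x_0).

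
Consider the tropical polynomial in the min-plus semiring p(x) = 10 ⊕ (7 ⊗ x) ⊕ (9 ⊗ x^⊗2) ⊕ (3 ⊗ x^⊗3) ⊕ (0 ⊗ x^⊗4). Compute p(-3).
p(-3) = -12

A tropical monomial a ⊗ x^⊗i evaluates to a + i · x. Evaluating each term at x = -3:
  Term 0 contributes 10 + 0 · -3 = 10
  Term 1 contributes 7 + 1 · -3 = 4
  Term 2 contributes 9 + 2 · -3 = 3
  Term 3 contributes 3 + 3 · -3 = -6
  Term 4 contributes 0 + 4 · -3 = -12
p(-3) = ⊕ of these = min[10, 4, 3, -6, -12] = -12.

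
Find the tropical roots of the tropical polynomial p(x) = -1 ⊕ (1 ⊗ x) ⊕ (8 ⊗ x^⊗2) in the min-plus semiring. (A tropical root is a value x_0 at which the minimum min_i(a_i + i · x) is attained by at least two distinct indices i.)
Roots: {-7, -2}

Each tropical root is a break point of the lower envelope of the lines y = a_i + i · x (there are 3 lines, with slopes 0, 1, ..., 2). Only the lines that attain the minimum somewhere contribute to roots; other lines are dominated. Here the surviving (envelope) indices are i = 2, i = 1, i = 0.
Intersections between consecutive envelope lines give the roots: for adjacent envelope indices i < j the intersection is x = (a_i − a_j) / (j − i). Reading off the sorted break points: {-7, -2}.
Verification: at each break x_0, at least two indices attain the minimum of min_i(a_i + i · x_0).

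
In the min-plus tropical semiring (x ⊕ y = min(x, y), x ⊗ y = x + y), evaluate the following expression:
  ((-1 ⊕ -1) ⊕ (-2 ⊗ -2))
((-1 ⊕ -1) ⊕ (-2 ⊗ -2)) = -4

Expand innermost to outermost. Recall ⊕ takes the minimum of its arguments and ⊗ takes their sum. Working out the expression ((-1 ⊕ -1) ⊕ (-2 ⊗ -2)) gives -4.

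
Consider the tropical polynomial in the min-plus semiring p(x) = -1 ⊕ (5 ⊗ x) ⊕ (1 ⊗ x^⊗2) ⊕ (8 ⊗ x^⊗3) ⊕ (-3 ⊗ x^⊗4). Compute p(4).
p(4) = -1

A tropical monomial a ⊗ x^⊗i evaluates to a + i · x. Evaluating each term at x = 4:
  Term 0 contributes -1 + 0 · 4 = -1
  Term 1 contributes 5 + 1 · 4 = 9
  Term 2 contributes 1 + 2 · 4 = 9
  Term 3 contributes 8 + 3 · 4 = 20
  Term 4 contributes -3 + 4 · 4 = 13
p(4) = ⊕ of these = min[-1, 9, 9, 20, 13] = -1.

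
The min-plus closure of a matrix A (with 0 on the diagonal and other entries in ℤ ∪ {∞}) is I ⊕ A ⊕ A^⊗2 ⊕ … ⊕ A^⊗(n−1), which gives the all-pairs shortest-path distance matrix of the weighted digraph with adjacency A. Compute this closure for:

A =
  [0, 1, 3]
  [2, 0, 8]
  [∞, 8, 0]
Closure =
  [0, 1, 3]
  [2, 0, 5]
  [10, 8, 0]

This is the Floyd-Warshall all-pairs shortest-path computation. For each intermediate vertex k = 0, 1, …, 2, update dist[i][j] ← min(dist[i][j], dist[i][k] + dist[k][j]). The final matrix gives, for each (i, j), the minimum total weight of any directed path from i to j (possibly empty when i = j).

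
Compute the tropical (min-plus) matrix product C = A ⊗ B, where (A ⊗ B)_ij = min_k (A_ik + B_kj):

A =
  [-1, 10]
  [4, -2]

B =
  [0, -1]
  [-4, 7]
A ⊗ B =
  [-1, -2]
  [-6, 3]

Apply the min-plus product entry-by-entry:
  C[0][0] = min over k of (A[0][0] + B[0][0] = -1 + 0 = -1, A[0][1] + B[1][0] = 10 + -4 = 6) = -1 (attained at k = 0)
  C[0][1] = min over k of (A[0][0] + B[0][1] = -1 + -1 = -2, A[0][1] + B[1][1] = 10 + 7 = 17) = -2 (attained at k = 0)
  C[1][0] = min over k of (A[1][0] + B[0][0] = 4 + 0 = 4, A[1][1] + B[1][0] = -2 + -4 = -6) = -6 (attained at k = 1)
  C[1][1] = min over k of (A[1][0] + B[0][1] = 4 + -1 = 3, A[1][1] + B[1][1] = -2 + 7 = 5) = 3 (attained at k = 0)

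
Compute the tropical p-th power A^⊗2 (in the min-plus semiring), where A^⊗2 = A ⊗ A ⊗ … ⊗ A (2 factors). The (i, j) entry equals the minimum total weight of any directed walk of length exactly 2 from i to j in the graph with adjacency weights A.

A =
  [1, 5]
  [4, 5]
A^⊗2 =
  [2, 6]
  [5, 9]

Each entry (A^⊗2)_ij equals the minimum over all length-2 walks i = v_0 → v_1 → … → v_2 = j of Σ_t A[v_t][v_{t+1}]. For example, for (i, j) = (0, 1) we minimise over 2 possible intermediate vertex sequences; the minimum is 6, attained along the walk 0 → 0 → 1.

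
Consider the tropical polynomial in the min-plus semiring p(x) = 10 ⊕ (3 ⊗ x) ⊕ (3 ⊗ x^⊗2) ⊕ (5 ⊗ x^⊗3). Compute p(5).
p(5) = 8

A tropical monomial a ⊗ x^⊗i evaluates to a + i · x. Evaluating each term at x = 5:
  Term 0 contributes 10 + 0 · 5 = 10
  Term 1 contributes 3 + 1 · 5 = 8
  Term 2 contributes 3 + 2 · 5 = 13
  Term 3 contributes 5 + 3 · 5 = 20
p(5) = ⊕ of these = min[10, 8, 13, 20] = 8.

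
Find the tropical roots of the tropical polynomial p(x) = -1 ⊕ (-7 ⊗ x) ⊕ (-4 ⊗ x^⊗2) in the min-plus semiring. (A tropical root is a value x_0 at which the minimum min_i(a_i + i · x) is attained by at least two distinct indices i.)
Roots: {-3, 6}

Each tropical root is a break point of the lower envelope of the lines y = a_i + i · x (there are 3 lines, with slopes 0, 1, ..., 2). Only the lines that attain the minimum somewhere contribute to roots; other lines are dominated. Here the surviving (envelope) indices are i = 2, i = 1, i = 0.
Intersections between consecutive envelope lines give the roots: for adjacent envelope indices i < j the intersection is x = (a_i − a_j) / (j − i). Reading off the sorted break points: {-3, 6}.
Verification: at each break x_0, at least two indices attain the minimum of min_i(a_i + i · x_0).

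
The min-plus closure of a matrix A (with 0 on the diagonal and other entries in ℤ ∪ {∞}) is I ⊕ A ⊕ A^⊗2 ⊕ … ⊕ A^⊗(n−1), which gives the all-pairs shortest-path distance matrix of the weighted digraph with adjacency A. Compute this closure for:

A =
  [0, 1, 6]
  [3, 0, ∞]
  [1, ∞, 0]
Closure =
  [0, 1, 6]
  [3, 0, 9]
  [1, 2, 0]

This is the Floyd-Warshall all-pairs shortest-path computation. For each intermediate vertex k = 0, 1, …, 2, update dist[i][j] ← min(dist[i][j], dist[i][k] + dist[k][j]). The final matrix gives, for each (i, j), the minimum total weight of any directed path from i to j (possibly empty when i = j).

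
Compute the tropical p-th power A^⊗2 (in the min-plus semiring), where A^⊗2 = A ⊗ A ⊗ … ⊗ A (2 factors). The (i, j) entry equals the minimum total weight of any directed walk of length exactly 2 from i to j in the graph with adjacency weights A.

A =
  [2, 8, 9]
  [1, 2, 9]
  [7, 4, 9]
A^⊗2 =
  [4, 10, 11]
  [3, 4, 10]
  [5, 6, 13]

Each entry (A^⊗2)_ij equals the minimum over all length-2 walks i = v_0 → v_1 → … → v_2 = j of Σ_t A[v_t][v_{t+1}]. For example, for (i, j) = (0, 2) we minimise over 3 possible intermediate vertex sequences; the minimum is 11, attained along the walk 0 → 0 → 2.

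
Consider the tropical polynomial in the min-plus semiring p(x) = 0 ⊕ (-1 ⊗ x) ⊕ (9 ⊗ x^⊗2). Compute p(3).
p(3) = 0

A tropical monomial a ⊗ x^⊗i evaluates to a + i · x. Evaluating each term at x = 3:
  Term 0 contributes 0 + 0 · 3 = 0
  Term 1 contributes -1 + 1 · 3 = 2
  Term 2 contributes 9 + 2 · 3 = 15
p(3) = ⊕ of these = min[0, 2, 15] = 0.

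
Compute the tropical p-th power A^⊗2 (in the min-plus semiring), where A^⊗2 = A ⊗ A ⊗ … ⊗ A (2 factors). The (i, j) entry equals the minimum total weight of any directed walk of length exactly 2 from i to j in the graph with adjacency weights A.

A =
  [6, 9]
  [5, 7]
A^⊗2 =
  [12, 15]
  [11, 14]

Each entry (A^⊗2)_ij equals the minimum over all length-2 walks i = v_0 → v_1 → … → v_2 = j of Σ_t A[v_t][v_{t+1}]. For example, for (i, j) = (0, 1) we minimise over 2 possible intermediate vertex sequences; the minimum is 15, attained along the walk 0 → 0 → 1.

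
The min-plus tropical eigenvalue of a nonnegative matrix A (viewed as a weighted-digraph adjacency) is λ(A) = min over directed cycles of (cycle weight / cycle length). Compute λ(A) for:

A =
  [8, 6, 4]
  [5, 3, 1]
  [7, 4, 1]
λ(A) = 1

Enumerate directed cycles and compute their means (weight / length). Sample:
  cycle 0 → 0: weight = 8, length = 1, mean = 8/1 ≈ 8.000
  cycle 1 → 1: weight = 3, length = 1, mean = 3/1 ≈ 3.000
  cycle 2 → 2: weight = 1, length = 1, mean = 1/1 ≈ 1.000
  cycle 0 → 1 → 0: weight = 11, length = 2, mean = 11/2 ≈ 5.500
  cycle 0 → 2 → 0: weight = 11, length = 2, mean = 11/2 ≈ 5.500
  cycle 1 → 0 → 1: weight = 11, length = 2, mean = 11/2 ≈ 5.500
Minimum mean = 1.000, attained e.g. along the cycle 2 → 2 with weight 1 and length 1. So λ(A) = 1/1 = 1.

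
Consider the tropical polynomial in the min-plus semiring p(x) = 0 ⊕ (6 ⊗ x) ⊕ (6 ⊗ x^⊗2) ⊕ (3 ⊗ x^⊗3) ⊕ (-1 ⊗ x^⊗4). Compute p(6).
p(6) = 0

A tropical monomial a ⊗ x^⊗i evaluates to a + i · x. Evaluating each term at x = 6:
  Term 0 contributes 0 + 0 · 6 = 0
  Term 1 contributes 6 + 1 · 6 = 12
  Term 2 contributes 6 + 2 · 6 = 18
  Term 3 contributes 3 + 3 · 6 = 21
  Term 4 contributes -1 + 4 · 6 = 23
p(6) = ⊕ of these = min[0, 12, 18, 21, 23] = 0.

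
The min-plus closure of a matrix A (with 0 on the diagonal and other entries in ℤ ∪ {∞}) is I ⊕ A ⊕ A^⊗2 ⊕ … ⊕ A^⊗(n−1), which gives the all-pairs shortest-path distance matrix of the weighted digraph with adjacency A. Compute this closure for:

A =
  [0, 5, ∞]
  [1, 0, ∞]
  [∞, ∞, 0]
Closure =
  [0, 5, ∞]
  [1, 0, ∞]
  [∞, ∞, 0]

This is the Floyd-Warshall all-pairs shortest-path computation. For each intermediate vertex k = 0, 1, …, 2, update dist[i][j] ← min(dist[i][j], dist[i][k] + dist[k][j]). The final matrix gives, for each (i, j), the minimum total weight of any directed path from i to j (possibly empty when i = j).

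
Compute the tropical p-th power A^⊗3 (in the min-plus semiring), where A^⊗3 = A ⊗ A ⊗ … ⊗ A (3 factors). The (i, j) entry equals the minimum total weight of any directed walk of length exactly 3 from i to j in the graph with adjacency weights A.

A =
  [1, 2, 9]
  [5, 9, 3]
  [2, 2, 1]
A^⊗3 =
  [3, 4, 6]
  [6, 6, 5]
  [4, 4, 3]

Each entry (A^⊗3)_ij equals the minimum over all length-3 walks i = v_0 → v_1 → … → v_3 = j of Σ_t A[v_t][v_{t+1}]. For example, for (i, j) = (0, 2) we minimise over 9 possible intermediate vertex sequences; the minimum is 6, attained along the walk 0 → 0 → 1 → 2.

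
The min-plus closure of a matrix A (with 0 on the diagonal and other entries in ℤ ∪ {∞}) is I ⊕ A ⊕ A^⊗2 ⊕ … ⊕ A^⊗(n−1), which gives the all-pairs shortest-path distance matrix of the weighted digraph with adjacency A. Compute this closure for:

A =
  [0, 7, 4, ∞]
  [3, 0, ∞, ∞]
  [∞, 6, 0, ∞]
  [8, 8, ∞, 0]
Closure =
  [0, 7, 4, ∞]
  [3, 0, 7, ∞]
  [9, 6, 0, ∞]
  [8, 8, 12, 0]

This is the Floyd-Warshall all-pairs shortest-path computation. For each intermediate vertex k = 0, 1, …, 3, update dist[i][j] ← min(dist[i][j], dist[i][k] + dist[k][j]). The final matrix gives, for each (i, j), the minimum total weight of any directed path from i to j (possibly empty when i = j).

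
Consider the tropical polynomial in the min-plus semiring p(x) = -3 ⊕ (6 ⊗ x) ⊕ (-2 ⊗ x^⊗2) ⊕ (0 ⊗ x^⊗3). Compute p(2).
p(2) = -3

A tropical monomial a ⊗ x^⊗i evaluates to a + i · x. Evaluating each term at x = 2:
  Term 0 contributes -3 + 0 · 2 = -3
  Term 1 contributes 6 + 1 · 2 = 8
  Term 2 contributes -2 + 2 · 2 = 2
  Term 3 contributes 0 + 3 · 2 = 6
p(2) = ⊕ of these = min[-3, 8, 2, 6] = -3.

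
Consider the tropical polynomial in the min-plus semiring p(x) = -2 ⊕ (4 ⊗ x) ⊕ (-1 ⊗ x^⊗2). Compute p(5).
p(5) = -2

A tropical monomial a ⊗ x^⊗i evaluates to a + i · x. Evaluating each term at x = 5:
  Term 0 contributes -2 + 0 · 5 = -2
  Term 1 contributes 4 + 1 · 5 = 9
  Term 2 contributes -1 + 2 · 5 = 9
p(5) = ⊕ of these = min[-2, 9, 9] = -2.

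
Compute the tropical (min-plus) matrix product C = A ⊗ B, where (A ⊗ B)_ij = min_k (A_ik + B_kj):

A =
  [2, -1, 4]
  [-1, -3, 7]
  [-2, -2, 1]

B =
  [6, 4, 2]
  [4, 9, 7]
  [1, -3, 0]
A ⊗ B =
  [3, 1, 4]
  [1, 3, 1]
  [2, -2, 0]

Apply the min-plus product entry-by-entry:
  C[0][0] = min over k of (A[0][0] + B[0][0] = 2 + 6 = 8, A[0][1] + B[1][0] = -1 + 4 = 3, A[0][2] + B[2][0] = 4 + 1 = 5) = 3 (attained at k = 1)
  C[0][1] = min over k of (A[0][0] + B[0][1] = 2 + 4 = 6, A[0][1] + B[1][1] = -1 + 9 = 8, A[0][2] + B[2][1] = 4 + -3 = 1) = 1 (attained at k = 2)
  C[0][2] = min over k of (A[0][0] + B[0][2] = 2 + 2 = 4, A[0][1] + B[1][2] = -1 + 7 = 6, A[0][2] + B[2][2] = 4 + 0 = 4) = 4 (attained at k = 0)
  C[1][0] = min over k of (A[1][0] + B[0][0] = -1 + 6 = 5, A[1][1] + B[1][0] = -3 + 4 = 1, A[1][2] + B[2][0] = 7 + 1 = 8) = 1 (attained at k = 1)
  C[1][1] = min over k of (A[1][0] + B[0][1] = -1 + 4 = 3, A[1][1] + B[1][1] = -3 + 9 = 6, A[1][2] + B[2][1] = 7 + -3 = 4) = 3 (attained at k = 0)
  C[1][2] = min over k of (A[1][0] + B[0][2] = -1 + 2 = 1, A[1][1] + B[1][2] = -3 + 7 = 4, A[1][2] + B[2][2] = 7 + 0 = 7) = 1 (attained at k = 0)
  C[2][0] = min over k of (A[2][0] + B[0][0] = -2 + 6 = 4, A[2][1] + B[1][0] = -2 + 4 = 2, A[2][2] + B[2][0] = 1 + 1 = 2) = 2 (attained at k = 1)
  C[2][1] = min over k of (A[2][0] + B[0][1] = -2 + 4 = 2, A[2][1] + B[1][1] = -2 + 9 = 7, A[2][2] + B[2][1] = 1 + -3 = -2) = -2 (attained at k = 2)
  C[2][2] = min over k of (A[2][0] + B[0][2] = -2 + 2 = 0, A[2][1] + B[1][2] = -2 + 7 = 5, A[2][2] + B[2][2] = 1 + 0 = 1) = 0 (attained at k = 0)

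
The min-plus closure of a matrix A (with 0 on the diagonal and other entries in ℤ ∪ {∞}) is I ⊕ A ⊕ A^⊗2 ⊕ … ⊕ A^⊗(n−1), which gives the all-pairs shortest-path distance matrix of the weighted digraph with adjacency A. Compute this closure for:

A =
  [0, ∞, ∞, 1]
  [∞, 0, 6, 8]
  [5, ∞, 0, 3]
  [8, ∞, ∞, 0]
Closure =
  [0, ∞, ∞, 1]
  [11, 0, 6, 8]
  [5, ∞, 0, 3]
  [8, ∞, ∞, 0]

This is the Floyd-Warshall all-pairs shortest-path computation. For each intermediate vertex k = 0, 1, …, 3, update dist[i][j] ← min(dist[i][j], dist[i][k] + dist[k][j]). The final matrix gives, for each (i, j), the minimum total weight of any directed path from i to j (possibly empty when i = j).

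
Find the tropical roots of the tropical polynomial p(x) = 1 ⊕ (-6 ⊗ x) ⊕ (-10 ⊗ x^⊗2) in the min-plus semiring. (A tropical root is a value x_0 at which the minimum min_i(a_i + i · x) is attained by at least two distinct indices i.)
Roots: {4, 7}

Each tropical root is a break point of the lower envelope of the lines y = a_i + i · x (there are 3 lines, with slopes 0, 1, ..., 2). Only the lines that attain the minimum somewhere contribute to roots; other lines are dominated. Here the surviving (envelope) indices are i = 2, i = 1, i = 0.
Intersections between consecutive envelope lines give the roots: for adjacent envelope indices i < j the intersection is x = (a_i − a_j) / (j − i). Reading off the sorted break points: {4, 7}.
Verification: at each break x_0, at least two indices attain the minimum of min_i(a_i + i · x_0).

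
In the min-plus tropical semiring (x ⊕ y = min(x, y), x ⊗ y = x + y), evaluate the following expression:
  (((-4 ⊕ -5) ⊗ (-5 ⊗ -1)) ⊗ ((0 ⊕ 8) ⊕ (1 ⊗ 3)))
(((-4 ⊕ -5) ⊗ (-5 ⊗ -1)) ⊗ ((0 ⊕ 8) ⊕ (1 ⊗ 3))) = -11

Expand innermost to outermost. Recall ⊕ takes the minimum of its arguments and ⊗ takes their sum. Working out the expression (((-4 ⊕ -5) ⊗ (-5 ⊗ -1)) ⊗ ((0 ⊕ 8) ⊕ (1 ⊗ 3))) gives -11.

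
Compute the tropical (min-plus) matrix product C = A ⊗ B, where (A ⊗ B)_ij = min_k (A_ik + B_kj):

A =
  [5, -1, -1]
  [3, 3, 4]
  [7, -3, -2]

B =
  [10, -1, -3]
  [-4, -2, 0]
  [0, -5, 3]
A ⊗ B =
  [-5, -6, -1]
  [-1, -1, 0]
  [-7, -7, -3]

Apply the min-plus product entry-by-entry:
  C[0][0] = min over k of (A[0][0] + B[0][0] = 5 + 10 = 15, A[0][1] + B[1][0] = -1 + -4 = -5, A[0][2] + B[2][0] = -1 + 0 = -1) = -5 (attained at k = 1)
  C[0][1] = min over k of (A[0][0] + B[0][1] = 5 + -1 = 4, A[0][1] + B[1][1] = -1 + -2 = -3, A[0][2] + B[2][1] = -1 + -5 = -6) = -6 (attained at k = 2)
  C[0][2] = min over k of (A[0][0] + B[0][2] = 5 + -3 = 2, A[0][1] + B[1][2] = -1 + 0 = -1, A[0][2] + B[2][2] = -1 + 3 = 2) = -1 (attained at k = 1)
  C[1][0] = min over k of (A[1][0] + B[0][0] = 3 + 10 = 13, A[1][1] + B[1][0] = 3 + -4 = -1, A[1][2] + B[2][0] = 4 + 0 = 4) = -1 (attained at k = 1)
  C[1][1] = min over k of (A[1][0] + B[0][1] = 3 + -1 = 2, A[1][1] + B[1][1] = 3 + -2 = 1, A[1][2] + B[2][1] = 4 + -5 = -1) = -1 (attained at k = 2)
  C[1][2] = min over k of (A[1][0] + B[0][2] = 3 + -3 = 0, A[1][1] + B[1][2] = 3 + 0 = 3, A[1][2] + B[2][2] = 4 + 3 = 7) = 0 (attained at k = 0)
  C[2][0] = min over k of (A[2][0] + B[0][0] = 7 + 10 = 17, A[2][1] + B[1][0] = -3 + -4 = -7, A[2][2] + B[2][0] = -2 + 0 = -2) = -7 (attained at k = 1)
  C[2][1] = min over k of (A[2][0] + B[0][1] = 7 + -1 = 6, A[2][1] + B[1][1] = -3 + -2 = -5, A[2][2] + B[2][1] = -2 + -5 = -7) = -7 (attained at k = 2)
  C[2][2] = min over k of (A[2][0] + B[0][2] = 7 + -3 = 4, A[2][1] + B[1][2] = -3 + 0 = -3, A[2][2] + B[2][2] = -2 + 3 = 1) = -3 (attained at k = 1)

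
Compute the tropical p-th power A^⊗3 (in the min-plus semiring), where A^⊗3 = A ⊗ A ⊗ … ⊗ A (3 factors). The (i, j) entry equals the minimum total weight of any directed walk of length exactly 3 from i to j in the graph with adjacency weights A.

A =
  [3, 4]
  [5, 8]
A^⊗3 =
  [9, 10]
  [11, 12]

Each entry (A^⊗3)_ij equals the minimum over all length-3 walks i = v_0 → v_1 → … → v_3 = j of Σ_t A[v_t][v_{t+1}]. For example, for (i, j) = (0, 1) we minimise over 4 possible intermediate vertex sequences; the minimum is 10, attained along the walk 0 → 0 → 0 → 1.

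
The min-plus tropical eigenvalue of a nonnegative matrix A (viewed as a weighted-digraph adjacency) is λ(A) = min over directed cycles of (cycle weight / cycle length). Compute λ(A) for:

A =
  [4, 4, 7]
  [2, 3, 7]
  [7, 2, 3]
λ(A) = 3

Enumerate directed cycles and compute their means (weight / length). Sample:
  cycle 0 → 0: weight = 4, length = 1, mean = 4/1 ≈ 4.000
  cycle 1 → 1: weight = 3, length = 1, mean = 3/1 ≈ 3.000
  cycle 2 → 2: weight = 3, length = 1, mean = 3/1 ≈ 3.000
  cycle 0 → 1 → 0: weight = 6, length = 2, mean = 6/2 ≈ 3.000
  cycle 0 → 2 → 0: weight = 14, length = 2, mean = 14/2 ≈ 7.000
  cycle 1 → 0 → 1: weight = 6, length = 2, mean = 6/2 ≈ 3.000
Minimum mean = 3.000, attained e.g. along the cycle 1 → 1 with weight 3 and length 1. So λ(A) = 3/1 = 3.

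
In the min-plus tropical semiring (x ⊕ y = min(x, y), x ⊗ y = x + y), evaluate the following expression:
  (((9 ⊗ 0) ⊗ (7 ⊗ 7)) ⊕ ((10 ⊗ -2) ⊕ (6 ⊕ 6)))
(((9 ⊗ 0) ⊗ (7 ⊗ 7)) ⊕ ((10 ⊗ -2) ⊕ (6 ⊕ 6))) = 6

Expand innermost to outermost. Recall ⊕ takes the minimum of its arguments and ⊗ takes their sum. Working out the expression (((9 ⊗ 0) ⊗ (7 ⊗ 7)) ⊕ ((10 ⊗ -2) ⊕ (6 ⊕ 6))) gives 6.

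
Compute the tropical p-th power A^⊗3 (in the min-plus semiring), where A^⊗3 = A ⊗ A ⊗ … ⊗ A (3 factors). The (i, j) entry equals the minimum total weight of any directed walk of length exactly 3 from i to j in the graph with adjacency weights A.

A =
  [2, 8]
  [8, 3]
A^⊗3 =
  [6, 12]
  [12, 9]

Each entry (A^⊗3)_ij equals the minimum over all length-3 walks i = v_0 → v_1 → … → v_3 = j of Σ_t A[v_t][v_{t+1}]. For example, for (i, j) = (0, 1) we minimise over 4 possible intermediate vertex sequences; the minimum is 12, attained along the walk 0 → 0 → 0 → 1.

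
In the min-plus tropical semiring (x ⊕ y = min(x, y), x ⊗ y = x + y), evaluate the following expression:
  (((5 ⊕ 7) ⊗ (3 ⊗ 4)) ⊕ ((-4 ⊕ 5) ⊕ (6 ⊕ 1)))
(((5 ⊕ 7) ⊗ (3 ⊗ 4)) ⊕ ((-4 ⊕ 5) ⊕ (6 ⊕ 1))) = -4

Expand innermost to outermost. Recall ⊕ takes the minimum of its arguments and ⊗ takes their sum. Working out the expression (((5 ⊕ 7) ⊗ (3 ⊗ 4)) ⊕ ((-4 ⊕ 5) ⊕ (6 ⊕ 1))) gives -4.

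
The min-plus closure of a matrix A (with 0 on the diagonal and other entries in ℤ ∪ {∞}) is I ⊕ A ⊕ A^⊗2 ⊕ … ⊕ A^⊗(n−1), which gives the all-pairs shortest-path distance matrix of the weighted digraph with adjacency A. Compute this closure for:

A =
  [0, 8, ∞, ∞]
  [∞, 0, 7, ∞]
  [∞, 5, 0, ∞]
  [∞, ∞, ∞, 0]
Closure =
  [0, 8, 15, ∞]
  [∞, 0, 7, ∞]
  [∞, 5, 0, ∞]
  [∞, ∞, ∞, 0]

This is the Floyd-Warshall all-pairs shortest-path computation. For each intermediate vertex k = 0, 1, …, 3, update dist[i][j] ← min(dist[i][j], dist[i][k] + dist[k][j]). The final matrix gives, for each (i, j), the minimum total weight of any directed path from i to j (possibly empty when i = j).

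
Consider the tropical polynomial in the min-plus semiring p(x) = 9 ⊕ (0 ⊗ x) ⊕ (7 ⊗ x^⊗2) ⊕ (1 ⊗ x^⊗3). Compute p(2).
p(2) = 2

A tropical monomial a ⊗ x^⊗i evaluates to a + i · x. Evaluating each term at x = 2:
  Term 0 contributes 9 + 0 · 2 = 9
  Term 1 contributes 0 + 1 · 2 = 2
  Term 2 contributes 7 + 2 · 2 = 11
  Term 3 contributes 1 + 3 · 2 = 7
p(2) = ⊕ of these = min[9, 2, 11, 7] = 2.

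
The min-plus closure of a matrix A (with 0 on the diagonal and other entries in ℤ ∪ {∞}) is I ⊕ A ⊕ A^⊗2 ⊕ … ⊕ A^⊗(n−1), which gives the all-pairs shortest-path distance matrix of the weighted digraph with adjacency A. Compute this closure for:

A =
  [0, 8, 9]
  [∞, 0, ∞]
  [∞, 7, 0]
Closure =
  [0, 8, 9]
  [∞, 0, ∞]
  [∞, 7, 0]

This is the Floyd-Warshall all-pairs shortest-path computation. For each intermediate vertex k = 0, 1, …, 2, update dist[i][j] ← min(dist[i][j], dist[i][k] + dist[k][j]). The final matrix gives, for each (i, j), the minimum total weight of any directed path from i to j (possibly empty when i = j).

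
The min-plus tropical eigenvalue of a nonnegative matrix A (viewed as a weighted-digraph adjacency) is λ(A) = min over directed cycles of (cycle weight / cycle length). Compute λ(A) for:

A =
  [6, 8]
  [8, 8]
λ(A) = 6

Enumerate directed cycles and compute their means (weight / length). Sample:
  cycle 0 → 0: weight = 6, length = 1, mean = 6/1 ≈ 6.000
  cycle 1 → 1: weight = 8, length = 1, mean = 8/1 ≈ 8.000
  cycle 0 → 1 → 0: weight = 16, length = 2, mean = 16/2 ≈ 8.000
  cycle 1 → 0 → 1: weight = 16, length = 2, mean = 16/2 ≈ 8.000
Minimum mean = 6.000, attained e.g. along the cycle 0 → 0 with weight 6 and length 1. So λ(A) = 6/1 = 6.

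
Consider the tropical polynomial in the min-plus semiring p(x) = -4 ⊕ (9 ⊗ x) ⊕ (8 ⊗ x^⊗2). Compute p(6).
p(6) = -4

A tropical monomial a ⊗ x^⊗i evaluates to a + i · x. Evaluating each term at x = 6:
  Term 0 contributes -4 + 0 · 6 = -4
  Term 1 contributes 9 + 1 · 6 = 15
  Term 2 contributes 8 + 2 · 6 = 20
p(6) = ⊕ of these = min[-4, 15, 20] = -4.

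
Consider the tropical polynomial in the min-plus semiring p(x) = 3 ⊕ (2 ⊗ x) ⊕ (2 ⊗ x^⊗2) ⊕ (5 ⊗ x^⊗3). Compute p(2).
p(2) = 3

A tropical monomial a ⊗ x^⊗i evaluates to a + i · x. Evaluating each term at x = 2:
  Term 0 contributes 3 + 0 · 2 = 3
  Term 1 contributes 2 + 1 · 2 = 4
  Term 2 contributes 2 + 2 · 2 = 6
  Term 3 contributes 5 + 3 · 2 = 11
p(2) = ⊕ of these = min[3, 4, 6, 11] = 3.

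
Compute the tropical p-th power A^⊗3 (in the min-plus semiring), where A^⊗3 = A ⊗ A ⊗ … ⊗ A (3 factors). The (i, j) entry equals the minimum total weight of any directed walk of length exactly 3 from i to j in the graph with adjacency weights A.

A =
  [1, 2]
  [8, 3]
A^⊗3 =
  [3, 4]
  [10, 9]

Each entry (A^⊗3)_ij equals the minimum over all length-3 walks i = v_0 → v_1 → … → v_3 = j of Σ_t A[v_t][v_{t+1}]. For example, for (i, j) = (0, 1) we minimise over 4 possible intermediate vertex sequences; the minimum is 4, attained along the walk 0 → 0 → 0 → 1.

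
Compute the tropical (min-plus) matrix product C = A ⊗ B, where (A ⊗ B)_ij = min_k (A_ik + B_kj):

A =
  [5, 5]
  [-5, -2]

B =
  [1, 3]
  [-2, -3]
A ⊗ B =
  [3, 2]
  [-4, -5]

Apply the min-plus product entry-by-entry:
  C[0][0] = min over k of (A[0][0] + B[0][0] = 5 + 1 = 6, A[0][1] + B[1][0] = 5 + -2 = 3) = 3 (attained at k = 1)
  C[0][1] = min over k of (A[0][0] + B[0][1] = 5 + 3 = 8, A[0][1] + B[1][1] = 5 + -3 = 2) = 2 (attained at k = 1)
  C[1][0] = min over k of (A[1][0] + B[0][0] = -5 + 1 = -4, A[1][1] + B[1][0] = -2 + -2 = -4) = -4 (attained at k = 0)
  C[1][1] = min over k of (A[1][0] + B[0][1] = -5 + 3 = -2, A[1][1] + B[1][1] = -2 + -3 = -5) = -5 (attained at k = 1)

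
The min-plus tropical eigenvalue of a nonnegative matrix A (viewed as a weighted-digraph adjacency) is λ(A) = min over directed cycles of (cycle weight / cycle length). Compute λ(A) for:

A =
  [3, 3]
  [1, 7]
λ(A) = 2

Enumerate directed cycles and compute their means (weight / length). Sample:
  cycle 0 → 0: weight = 3, length = 1, mean = 3/1 ≈ 3.000
  cycle 1 → 1: weight = 7, length = 1, mean = 7/1 ≈ 7.000
  cycle 0 → 1 → 0: weight = 4, length = 2, mean = 4/2 ≈ 2.000
  cycle 1 → 0 → 1: weight = 4, length = 2, mean = 4/2 ≈ 2.000
Minimum mean = 2.000, attained e.g. along the cycle 0 → 1 → 0 with weight 4 and length 2. So λ(A) = 4/2 = 2.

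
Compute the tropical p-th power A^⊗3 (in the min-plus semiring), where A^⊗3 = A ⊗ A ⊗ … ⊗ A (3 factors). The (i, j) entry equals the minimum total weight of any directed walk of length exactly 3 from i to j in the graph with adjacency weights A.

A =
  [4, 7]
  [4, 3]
A^⊗3 =
  [12, 13]
  [10, 9]

Each entry (A^⊗3)_ij equals the minimum over all length-3 walks i = v_0 → v_1 → … → v_3 = j of Σ_t A[v_t][v_{t+1}]. For example, for (i, j) = (0, 1) we minimise over 4 possible intermediate vertex sequences; the minimum is 13, attained along the walk 0 → 1 → 1 → 1.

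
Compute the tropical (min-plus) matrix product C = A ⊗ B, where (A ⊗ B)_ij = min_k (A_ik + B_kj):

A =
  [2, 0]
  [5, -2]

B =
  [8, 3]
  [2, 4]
A ⊗ B =
  [2, 4]
  [0, 2]

Apply the min-plus product entry-by-entry:
  C[0][0] = min over k of (A[0][0] + B[0][0] = 2 + 8 = 10, A[0][1] + B[1][0] = 0 + 2 = 2) = 2 (attained at k = 1)
  C[0][1] = min over k of (A[0][0] + B[0][1] = 2 + 3 = 5, A[0][1] + B[1][1] = 0 + 4 = 4) = 4 (attained at k = 1)
  C[1][0] = min over k of (A[1][0] + B[0][0] = 5 + 8 = 13, A[1][1] + B[1][0] = -2 + 2 = 0) = 0 (attained at k = 1)
  C[1][1] = min over k of (A[1][0] + B[0][1] = 5 + 3 = 8, A[1][1] + B[1][1] = -2 + 4 = 2) = 2 (attained at k = 1)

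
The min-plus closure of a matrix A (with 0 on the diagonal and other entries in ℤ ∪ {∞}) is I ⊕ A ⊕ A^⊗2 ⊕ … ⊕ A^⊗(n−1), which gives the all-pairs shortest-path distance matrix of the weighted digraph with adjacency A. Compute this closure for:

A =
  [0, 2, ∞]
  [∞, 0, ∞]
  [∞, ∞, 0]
Closure =
  [0, 2, ∞]
  [∞, 0, ∞]
  [∞, ∞, 0]

This is the Floyd-Warshall all-pairs shortest-path computation. For each intermediate vertex k = 0, 1, …, 2, update dist[i][j] ← min(dist[i][j], dist[i][k] + dist[k][j]). The final matrix gives, for each (i, j), the minimum total weight of any directed path from i to j (possibly empty when i = j).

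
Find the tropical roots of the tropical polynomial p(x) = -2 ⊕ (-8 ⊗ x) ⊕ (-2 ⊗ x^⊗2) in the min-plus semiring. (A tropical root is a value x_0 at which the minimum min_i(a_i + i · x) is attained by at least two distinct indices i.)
Roots: {-6, 6}

Each tropical root is a break point of the lower envelope of the lines y = a_i + i · x (there are 3 lines, with slopes 0, 1, ..., 2). Only the lines that attain the minimum somewhere contribute to roots; other lines are dominated. Here the surviving (envelope) indices are i = 2, i = 1, i = 0.
Intersections between consecutive envelope lines give the roots: for adjacent envelope indices i < j the intersection is x = (a_i − a_j) / (j − i). Reading off the sorted break points: {-6, 6}.
Verification: at each break x_0, at least two indices attain the minimum of min_i(a_i + i · x_0).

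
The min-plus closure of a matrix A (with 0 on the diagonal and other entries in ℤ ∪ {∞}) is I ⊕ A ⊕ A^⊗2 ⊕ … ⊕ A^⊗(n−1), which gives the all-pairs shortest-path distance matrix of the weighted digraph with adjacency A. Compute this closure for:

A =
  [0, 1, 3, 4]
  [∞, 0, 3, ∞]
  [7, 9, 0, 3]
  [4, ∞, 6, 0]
Closure =
  [0, 1, 3, 4]
  [10, 0, 3, 6]
  [7, 8, 0, 3]
  [4, 5, 6, 0]

This is the Floyd-Warshall all-pairs shortest-path computation. For each intermediate vertex k = 0, 1, …, 3, update dist[i][j] ← min(dist[i][j], dist[i][k] + dist[k][j]). The final matrix gives, for each (i, j), the minimum total weight of any directed path from i to j (possibly empty when i = j).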